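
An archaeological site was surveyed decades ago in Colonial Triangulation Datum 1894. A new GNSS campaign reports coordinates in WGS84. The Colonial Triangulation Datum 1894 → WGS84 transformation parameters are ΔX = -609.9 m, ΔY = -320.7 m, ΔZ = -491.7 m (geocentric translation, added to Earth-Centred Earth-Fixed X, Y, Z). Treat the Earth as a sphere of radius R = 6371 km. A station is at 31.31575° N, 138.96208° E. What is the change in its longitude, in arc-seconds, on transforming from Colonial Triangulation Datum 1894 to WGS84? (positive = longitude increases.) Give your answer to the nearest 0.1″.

Δλ = 24.3″

sin φ = 0.519754, cos φ = 0.854316, sin λ = 0.656558, cos λ = -0.754275.
East component: ΔE = −sin λ·ΔX + cos λ·ΔY = −(0.656558)(-609.9) + (-0.754275)(-320.7) = 642.33 m.
1° of latitude spans πR/180 = 111195 m; at latitude φ, 1° of longitude spans that × cos φ = 94995.6 m, so Δλ = 642.33 / 94995.6 × 3600 = 24.342″.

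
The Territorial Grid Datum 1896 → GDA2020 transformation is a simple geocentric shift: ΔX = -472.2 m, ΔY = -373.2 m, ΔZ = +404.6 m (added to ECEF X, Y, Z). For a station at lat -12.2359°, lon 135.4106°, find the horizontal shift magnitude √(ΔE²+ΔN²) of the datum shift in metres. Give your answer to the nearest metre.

725 m

The local east axis at (φ, λ) is (−sin λ, cos λ, 0), so ΔE = −sin(135.4106°)·(-472.2) + cos(135.4106°)·(-373.2) = 597.27 m.
The local north axis is (−sin φ cos λ, −sin φ sin λ, cos φ), giving ΔN = 71.270 − 55.526 + 395.409 = 411.15 m.
Horizontal magnitude = √(ΔE² + ΔN²) = √(597.27² + 411.15²) = 725.11 m.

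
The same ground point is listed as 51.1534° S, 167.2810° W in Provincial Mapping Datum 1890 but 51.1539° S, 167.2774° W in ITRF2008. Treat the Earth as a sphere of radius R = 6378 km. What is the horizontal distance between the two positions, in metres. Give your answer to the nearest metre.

257 m

Δφ = -51.1539° − -51.1534° = -0.0005°; Δλ = -167.2774° − -167.2810° = +0.0036°.
1° along a meridian = πR/180 = 111317 m.
ΔN = Δφ × 111317 = -55.7 m; ΔE = Δλ × 111317 × cos(-51.1534°) = +0.0036 × 111317 × 0.627237 = 251.4 m.
Distance = √(ΔE² + ΔN²) = √(251.4² + (-55.7)²) = 257.4 m.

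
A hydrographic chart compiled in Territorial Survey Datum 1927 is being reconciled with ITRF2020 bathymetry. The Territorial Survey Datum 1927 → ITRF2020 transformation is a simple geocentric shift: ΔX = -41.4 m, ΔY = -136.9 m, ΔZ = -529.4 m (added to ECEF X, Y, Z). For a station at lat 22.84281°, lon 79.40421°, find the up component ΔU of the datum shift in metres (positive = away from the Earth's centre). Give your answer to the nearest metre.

ΔU = -337 m

The local up (radial) axis is (cos φ cos λ, cos φ sin λ, sin φ), giving ΔU = -7.016 − 124.012 − 205.515 = -336.54 m.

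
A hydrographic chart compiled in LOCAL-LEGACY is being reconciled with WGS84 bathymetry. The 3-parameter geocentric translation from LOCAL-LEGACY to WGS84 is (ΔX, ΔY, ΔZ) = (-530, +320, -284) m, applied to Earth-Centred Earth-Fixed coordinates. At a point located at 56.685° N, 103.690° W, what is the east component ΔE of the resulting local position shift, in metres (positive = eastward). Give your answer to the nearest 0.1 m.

ΔE = -590.7 m

The local east axis at (φ, λ) is (−sin λ, cos λ, 0), so ΔE = −sin(-103.690°)·(-530) + cos(-103.690°)·320 = -590.68 m.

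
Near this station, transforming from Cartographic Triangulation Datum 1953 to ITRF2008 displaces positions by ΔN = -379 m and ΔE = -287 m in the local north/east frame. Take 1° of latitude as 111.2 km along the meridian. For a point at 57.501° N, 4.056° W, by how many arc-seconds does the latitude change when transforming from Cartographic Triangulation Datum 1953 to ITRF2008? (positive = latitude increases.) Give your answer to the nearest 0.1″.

1° of latitude = 111.2 km, so Δφ = -379.0 / 111200 = -0.0034083° = -12.270″.

Δφ = -12.3″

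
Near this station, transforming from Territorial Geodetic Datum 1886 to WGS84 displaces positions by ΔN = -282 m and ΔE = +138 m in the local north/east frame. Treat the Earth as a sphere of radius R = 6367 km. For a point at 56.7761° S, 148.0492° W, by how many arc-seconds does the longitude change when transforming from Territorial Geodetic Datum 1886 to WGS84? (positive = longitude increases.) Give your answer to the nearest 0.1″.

At latitude -56.7761°, cos φ = 0.547912.
One radian of longitude at latitude φ spans R cos φ, so Δλ = ΔE / (R cos φ) = 138.0 / (6367000 × 0.547912) = 3.9558e-05 rad = 8.159″.

Δλ = 8.2″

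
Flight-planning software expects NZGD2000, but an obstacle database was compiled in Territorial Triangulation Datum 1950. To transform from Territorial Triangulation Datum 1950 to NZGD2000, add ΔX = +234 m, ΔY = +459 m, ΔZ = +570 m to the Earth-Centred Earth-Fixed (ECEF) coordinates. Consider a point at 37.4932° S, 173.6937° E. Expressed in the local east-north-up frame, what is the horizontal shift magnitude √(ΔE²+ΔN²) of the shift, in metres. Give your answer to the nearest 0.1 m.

At φ = -37.4932°, λ = 173.6937°: sin φ = -0.608667, cos φ = 0.793426, sin λ = 0.109844, cos λ = -0.993949.
ΔE = −sin λ·ΔX + cos λ·ΔY = −(0.109844)·(234) + (-0.993949)·(459) = -481.93 m.
ΔN = −sin φ cos λ·ΔX − sin φ sin λ·ΔY + cos φ·ΔZ = −(-0.608667)(-0.993949)(234) − (-0.608667)(0.109844)(459) + (0.793426)(570) = 341.37 m.
Horizontal magnitude = √(ΔE² + ΔN²) = √((-481.93)² + 341.37²) = 590.58 m.

590.6 m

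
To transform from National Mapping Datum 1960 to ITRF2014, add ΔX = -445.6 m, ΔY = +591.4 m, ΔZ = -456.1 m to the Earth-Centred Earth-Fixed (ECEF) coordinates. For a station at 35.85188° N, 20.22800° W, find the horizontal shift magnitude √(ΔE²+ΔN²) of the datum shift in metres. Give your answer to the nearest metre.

401 m

At φ = 35.85188°, λ = -20.22800°: sin φ = 0.585692, cos φ = 0.810534, sin λ = -0.345757, cos λ = 0.938324.
ΔE = −sin λ·ΔX + cos λ·ΔY = −(-0.345757)·(-445.6) + (0.938324)·(591.4) = 400.86 m.
ΔN = −sin φ cos λ·ΔX − sin φ sin λ·ΔY + cos φ·ΔZ = −(0.585692)(0.938324)(-445.6) − (0.585692)(-0.345757)(591.4) + (0.810534)(-456.1) = -5.03 m.
Horizontal magnitude = √(ΔE² + ΔN²) = √(400.86² + (-5.03)²) = 400.89 m.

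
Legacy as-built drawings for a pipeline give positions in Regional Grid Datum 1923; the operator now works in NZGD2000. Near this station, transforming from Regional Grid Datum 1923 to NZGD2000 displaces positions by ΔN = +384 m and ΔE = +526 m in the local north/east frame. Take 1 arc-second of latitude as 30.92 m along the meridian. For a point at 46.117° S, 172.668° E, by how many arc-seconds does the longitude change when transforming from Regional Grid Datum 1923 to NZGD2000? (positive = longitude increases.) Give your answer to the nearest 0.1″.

At latitude -46.117°, cos φ = 0.693188.
1″ of longitude at this latitude = 30.92 × cos φ = 21.4334 m, so Δλ = 526.0 / 21.4334 = 24.541″.

Δλ = 24.5″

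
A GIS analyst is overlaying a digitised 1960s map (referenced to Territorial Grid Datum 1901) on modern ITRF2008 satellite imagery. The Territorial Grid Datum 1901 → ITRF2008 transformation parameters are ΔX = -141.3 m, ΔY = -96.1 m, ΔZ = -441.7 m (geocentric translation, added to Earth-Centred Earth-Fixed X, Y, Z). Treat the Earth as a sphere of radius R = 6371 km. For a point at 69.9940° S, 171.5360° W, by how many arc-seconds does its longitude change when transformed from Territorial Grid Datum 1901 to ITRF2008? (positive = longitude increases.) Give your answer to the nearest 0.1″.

sin φ = -0.939657, cos φ = 0.342119, sin λ = -0.147188, cos λ = -0.989109.
East component: ΔE = −sin λ·ΔX + cos λ·ΔY = −(-0.147188)(-141.3) + (-0.989109)(-96.1) = 74.26 m.
1° of latitude spans πR/180 = 111195 m; at latitude φ, 1° of longitude spans that × cos φ = 38041.8 m, so Δλ = 74.26 / 38041.8 × 3600 = 7.027″.

Δλ = 7.0″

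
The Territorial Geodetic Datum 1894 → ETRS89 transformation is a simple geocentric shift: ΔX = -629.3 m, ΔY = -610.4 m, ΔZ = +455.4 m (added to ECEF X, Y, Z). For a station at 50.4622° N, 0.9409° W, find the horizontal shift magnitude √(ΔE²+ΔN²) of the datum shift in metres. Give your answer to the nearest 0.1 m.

The local east axis at (φ, λ) is (−sin λ, cos λ, 0), so ΔE = −sin(-0.9409°)·(-629.3) + cos(-0.9409°)·(-610.4) = -620.65 m.
The local north axis is (−sin φ cos λ, −sin φ sin λ, cos φ), giving ΔN = 485.254 − 7.730 + 289.902 = 767.43 m.
Horizontal magnitude = √(ΔE² + ΔN²) = √((-620.65)² + 767.43²) = 986.99 m.

987.0 m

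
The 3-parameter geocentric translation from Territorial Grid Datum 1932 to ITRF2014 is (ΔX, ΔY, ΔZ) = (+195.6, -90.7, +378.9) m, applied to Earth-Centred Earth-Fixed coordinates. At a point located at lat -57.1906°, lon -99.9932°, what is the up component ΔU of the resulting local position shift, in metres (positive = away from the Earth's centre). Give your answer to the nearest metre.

At φ = -57.1906°, λ = -99.9932°: sin φ = -0.840478, cos φ = 0.541846, sin λ = -0.984828, cos λ = -0.173531.
ΔU = cos φ cos λ·ΔX + cos φ sin λ·ΔY + sin φ·ΔZ = (0.541846)(-0.173531)(195.6) + (0.541846)(-0.984828)(-90.7) + (-0.840478)(378.9) = -288.45 m.

ΔU = -288 m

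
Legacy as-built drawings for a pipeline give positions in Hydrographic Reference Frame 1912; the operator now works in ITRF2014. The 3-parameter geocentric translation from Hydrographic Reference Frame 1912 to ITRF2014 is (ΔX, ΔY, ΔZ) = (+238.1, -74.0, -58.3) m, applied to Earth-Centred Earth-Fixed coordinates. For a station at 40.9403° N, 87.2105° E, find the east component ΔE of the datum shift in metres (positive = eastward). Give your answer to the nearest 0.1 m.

The local east axis at (φ, λ) is (−sin λ, cos λ, 0), so ΔE = −sin(87.2105°)·238.1 + cos(87.2105°)·(-74.0) = -241.42 m.

ΔE = -241.4 m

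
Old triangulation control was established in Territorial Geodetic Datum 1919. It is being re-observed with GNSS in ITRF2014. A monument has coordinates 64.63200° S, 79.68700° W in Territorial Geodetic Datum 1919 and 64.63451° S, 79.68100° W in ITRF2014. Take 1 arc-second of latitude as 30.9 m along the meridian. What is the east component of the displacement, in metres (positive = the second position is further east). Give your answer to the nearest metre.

ΔE = 286 m

Δφ = -64.63451° − -64.63200° = -0.00251°; Δλ = -79.68100° − -79.68700° = +0.00600°.
1° of latitude = 3600 × 30.90 = 111240 m.
ΔN = Δφ × 111240 = -279.2 m; ΔE = Δλ × 111240 × cos(-64.63200°) = +0.00600 × 111240 × 0.428431 = 286.0 m.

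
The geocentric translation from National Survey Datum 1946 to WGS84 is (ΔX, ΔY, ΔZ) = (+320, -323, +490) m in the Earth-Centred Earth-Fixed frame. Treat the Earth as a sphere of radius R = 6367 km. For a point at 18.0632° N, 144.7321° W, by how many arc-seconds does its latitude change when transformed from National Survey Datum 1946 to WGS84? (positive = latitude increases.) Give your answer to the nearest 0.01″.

Δφ = 15.84″

sin φ = 0.310066, cos φ = 0.950715, sin λ = -0.577400, cos λ = -0.816461.
North component: ΔN = −sin φ cos λ·ΔX − sin φ sin λ·ΔY + cos φ·ΔZ = −(0.310066)(-0.816461)(320) − (0.310066)(-0.577400)(-323) + (0.950715)(490) = 489.03 m.
1° of latitude spans πR/180 = 111125 m, so Δφ = 489.03 / 111125 × 3600 = 15.843″.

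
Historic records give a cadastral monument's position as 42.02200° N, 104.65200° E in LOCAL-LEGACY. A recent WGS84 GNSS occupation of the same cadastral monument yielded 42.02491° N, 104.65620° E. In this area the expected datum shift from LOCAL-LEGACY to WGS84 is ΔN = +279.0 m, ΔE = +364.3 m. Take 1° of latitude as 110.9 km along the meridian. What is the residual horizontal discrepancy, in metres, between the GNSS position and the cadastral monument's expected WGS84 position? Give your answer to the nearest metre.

Observed coordinate differences: Δφ = +0.00291°, Δλ = +0.00420°.
Converting to metres (1° lat = 110900 m, cos φ = 0.742888): observed ΔN = 322.7 m, observed ΔE = 346.0 m.
Subtracting the expected shift leaves a residual of 322.7 − (279.0) = 43.7 m north and 346.0 − (364.3) = -18.3 m east.
Residual distance = √(43.7² + (-18.3)²) = 47.4 m.

47 m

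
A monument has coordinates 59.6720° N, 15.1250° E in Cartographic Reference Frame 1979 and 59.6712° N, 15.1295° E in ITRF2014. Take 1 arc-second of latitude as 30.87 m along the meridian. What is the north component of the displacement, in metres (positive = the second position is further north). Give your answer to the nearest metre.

Δφ = 59.6712° − 59.6720° = -0.0008°; Δλ = 15.1295° − 15.1250° = +0.0045°.
1° of latitude = 3600 × 30.87 = 111132 m.
ΔN = Δφ × 111132 = -88.9 m; ΔE = Δλ × 111132 × cos(59.6720°) = +0.0045 × 111132 × 0.504949 = 252.5 m.

ΔN = -89 m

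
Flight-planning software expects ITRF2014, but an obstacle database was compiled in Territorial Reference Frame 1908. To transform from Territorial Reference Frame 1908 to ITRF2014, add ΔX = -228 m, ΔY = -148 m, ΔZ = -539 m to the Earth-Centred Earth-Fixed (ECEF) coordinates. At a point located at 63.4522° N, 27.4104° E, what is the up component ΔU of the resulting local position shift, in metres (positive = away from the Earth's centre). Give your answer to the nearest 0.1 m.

ΔU = -603.1 m

The local up (radial) axis is (cos φ cos λ, cos φ sin λ, sin φ), giving ΔU = -90.463 − 30.452 − 482.169 = -603.08 m.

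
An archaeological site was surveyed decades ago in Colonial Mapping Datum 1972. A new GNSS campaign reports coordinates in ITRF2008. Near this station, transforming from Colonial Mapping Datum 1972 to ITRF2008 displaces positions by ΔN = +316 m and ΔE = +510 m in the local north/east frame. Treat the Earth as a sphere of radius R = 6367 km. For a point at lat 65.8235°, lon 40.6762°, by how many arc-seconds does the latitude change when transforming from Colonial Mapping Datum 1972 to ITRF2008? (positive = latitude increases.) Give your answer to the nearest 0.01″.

Δφ = 10.24″

On a sphere of radius R, 1 rad of latitude = R, so Δφ = ΔN / R = 316.0 / 6367000 = 4.9631e-05 rad = 10.237″.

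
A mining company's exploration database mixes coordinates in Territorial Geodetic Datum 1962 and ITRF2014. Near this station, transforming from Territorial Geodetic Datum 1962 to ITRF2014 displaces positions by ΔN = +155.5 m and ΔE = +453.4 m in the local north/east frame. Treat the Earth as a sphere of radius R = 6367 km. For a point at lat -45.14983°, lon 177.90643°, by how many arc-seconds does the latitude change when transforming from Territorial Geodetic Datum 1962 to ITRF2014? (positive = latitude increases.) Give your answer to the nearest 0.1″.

On a sphere of radius R, 1 rad of latitude = R, so Δφ = ΔN / R = 155.5 / 6367000 = 2.4423e-05 rad = 5.038″.

Δφ = 5.0″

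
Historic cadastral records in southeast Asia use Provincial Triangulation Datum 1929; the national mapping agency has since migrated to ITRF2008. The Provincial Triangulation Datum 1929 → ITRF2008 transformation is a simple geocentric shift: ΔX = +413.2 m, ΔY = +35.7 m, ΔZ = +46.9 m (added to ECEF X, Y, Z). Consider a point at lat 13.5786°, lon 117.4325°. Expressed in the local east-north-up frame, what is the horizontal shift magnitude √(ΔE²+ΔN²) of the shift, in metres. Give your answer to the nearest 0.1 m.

392.0 m

At φ = 13.5786°, λ = 117.4325°: sin φ = 0.234779, cos φ = 0.972049, sin λ = 0.887554, cos λ = -0.460703.
ΔE = −sin λ·ΔX + cos λ·ΔY = −(0.887554)·(413.2) + (-0.460703)·(35.7) = -383.18 m.
ΔN = −sin φ cos λ·ΔX − sin φ sin λ·ΔY + cos φ·ΔZ = −(0.234779)(-0.460703)(413.2) − (0.234779)(0.887554)(35.7) + (0.972049)(46.9) = 82.84 m.
Horizontal magnitude = √(ΔE² + ΔN²) = √((-383.18)² + 82.84²) = 392.04 m.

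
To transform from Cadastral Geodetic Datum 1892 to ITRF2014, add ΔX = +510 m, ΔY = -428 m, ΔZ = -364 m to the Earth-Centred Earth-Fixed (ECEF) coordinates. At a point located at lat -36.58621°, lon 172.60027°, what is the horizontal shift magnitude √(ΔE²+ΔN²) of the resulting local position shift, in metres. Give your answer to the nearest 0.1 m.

722.0 m

At φ = -36.58621°, λ = 172.60027°: sin φ = -0.596032, cos φ = 0.802961, sin λ = 0.128791, cos λ = -0.991672.
ΔE = −sin λ·ΔX + cos λ·ΔY = −(0.128791)·(510) + (-0.991672)·(-428) = 358.75 m.
ΔN = −sin φ cos λ·ΔX − sin φ sin λ·ΔY + cos φ·ΔZ = −(-0.596032)(-0.991672)(510) − (-0.596032)(0.128791)(-428) + (0.802961)(-364) = -626.58 m.
Horizontal magnitude = √(ΔE² + ΔN²) = √(358.75² + (-626.58)²) = 722.01 m.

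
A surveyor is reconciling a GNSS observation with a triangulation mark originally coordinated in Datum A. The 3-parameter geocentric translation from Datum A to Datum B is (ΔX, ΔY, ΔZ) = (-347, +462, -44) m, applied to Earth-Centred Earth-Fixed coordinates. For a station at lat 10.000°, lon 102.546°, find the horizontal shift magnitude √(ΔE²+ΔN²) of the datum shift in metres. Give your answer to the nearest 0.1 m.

At φ = 10.000°, λ = 102.546°: sin φ = 0.173648, cos φ = 0.984808, sin λ = 0.976122, cos λ = -0.217223.
ΔE = −sin λ·ΔX + cos λ·ΔY = −(0.976122)·(-347) + (-0.217223)·(462) = 238.36 m.
ΔN = −sin φ cos λ·ΔX − sin φ sin λ·ΔY + cos φ·ΔZ = −(0.173648)(-0.217223)(-347) − (0.173648)(0.976122)(462) + (0.984808)(-44) = -134.73 m.
Horizontal magnitude = √(ΔE² + ΔN²) = √(238.36² + (-134.73)²) = 273.80 m.

273.8 m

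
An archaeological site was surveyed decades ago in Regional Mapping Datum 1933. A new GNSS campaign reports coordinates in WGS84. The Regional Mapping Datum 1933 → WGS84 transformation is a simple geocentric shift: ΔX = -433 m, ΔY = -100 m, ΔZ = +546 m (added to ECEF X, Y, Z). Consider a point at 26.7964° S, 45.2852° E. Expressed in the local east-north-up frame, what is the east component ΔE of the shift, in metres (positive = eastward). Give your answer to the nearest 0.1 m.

At φ = -26.7964°, λ = 45.2852°: sin φ = -0.450821, cos φ = 0.892614, sin λ = 0.710618, cos λ = 0.703578.
ΔE = −sin λ·ΔX + cos λ·ΔY = −(0.710618)·(-433) + (0.703578)·(-100) = 237.34 m.

ΔE = 237.3 m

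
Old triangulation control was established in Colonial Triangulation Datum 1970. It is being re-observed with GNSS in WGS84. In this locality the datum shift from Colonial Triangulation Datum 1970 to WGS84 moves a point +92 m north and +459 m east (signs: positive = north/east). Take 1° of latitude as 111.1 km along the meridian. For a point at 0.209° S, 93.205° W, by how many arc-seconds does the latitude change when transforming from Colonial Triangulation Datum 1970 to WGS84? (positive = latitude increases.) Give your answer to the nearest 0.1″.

1° of latitude = 111.1 km, so Δφ = 92.0 / 111100 = 0.0008281° = 2.981″.

Δφ = 3.0″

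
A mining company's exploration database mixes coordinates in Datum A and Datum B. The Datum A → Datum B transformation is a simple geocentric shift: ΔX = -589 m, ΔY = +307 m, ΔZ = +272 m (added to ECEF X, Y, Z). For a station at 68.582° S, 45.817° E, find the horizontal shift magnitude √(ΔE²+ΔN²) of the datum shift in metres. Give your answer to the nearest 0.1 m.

At φ = -68.582°, λ = 45.817°: sin φ = -0.930941, cos φ = 0.365169, sin λ = 0.717117, cos λ = 0.696952.
ΔE = −sin λ·ΔX + cos λ·ΔY = −(0.717117)·(-589) + (0.696952)·(307) = 636.35 m.
ΔN = −sin φ cos λ·ΔX − sin φ sin λ·ΔY + cos φ·ΔZ = −(-0.930941)(0.696952)(-589) − (-0.930941)(0.717117)(307) + (0.365169)(272) = -77.88 m.
Horizontal magnitude = √(ΔE² + ΔN²) = √(636.35² + (-77.88)²) = 641.09 m.

641.1 m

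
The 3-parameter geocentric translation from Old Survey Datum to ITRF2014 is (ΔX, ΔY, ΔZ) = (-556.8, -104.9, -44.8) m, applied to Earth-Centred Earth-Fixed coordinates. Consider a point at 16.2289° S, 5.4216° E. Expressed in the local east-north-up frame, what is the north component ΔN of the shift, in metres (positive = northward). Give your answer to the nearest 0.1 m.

At φ = -16.2289°, λ = 5.4216°: sin φ = -0.279475, cos φ = 0.960153, sin λ = 0.094484, cos λ = 0.995526.
ΔN = −sin φ cos λ·ΔX − sin φ sin λ·ΔY + cos φ·ΔZ = −(-0.279475)(0.995526)(-556.8) − (-0.279475)(0.094484)(-104.9) + (0.960153)(-44.8) = -200.70 m.

ΔN = -200.7 m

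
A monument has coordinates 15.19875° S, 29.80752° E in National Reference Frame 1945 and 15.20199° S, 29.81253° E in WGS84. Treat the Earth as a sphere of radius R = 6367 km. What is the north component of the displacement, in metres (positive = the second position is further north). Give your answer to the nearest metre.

ΔN = -360 m

Δφ = -15.20199° − -15.19875° = -0.00324°; Δλ = 29.81253° − 29.80752° = +0.00501°.
1° along a meridian = πR/180 = 111125 m.
ΔN = Δφ × 111125 = -360.0 m; ΔE = Δλ × 111125 × cos(-15.19875°) = +0.00501 × 111125 × 0.965022 = 537.3 m.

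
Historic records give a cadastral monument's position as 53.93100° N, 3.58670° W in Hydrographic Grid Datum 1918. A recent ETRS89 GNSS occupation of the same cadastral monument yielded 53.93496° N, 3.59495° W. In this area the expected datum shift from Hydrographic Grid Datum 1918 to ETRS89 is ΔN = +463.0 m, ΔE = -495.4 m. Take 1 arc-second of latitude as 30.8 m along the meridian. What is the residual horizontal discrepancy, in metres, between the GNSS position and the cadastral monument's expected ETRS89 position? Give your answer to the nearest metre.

Observed coordinate differences: Δφ = +0.00396°, Δλ = -0.00825°.
Converting to metres (1° lat = 110880 m, cos φ = 0.588759): observed ΔN = 439.1 m, observed ΔE = -538.6 m.
Subtracting the expected shift leaves a residual of 439.1 − (463.0) = -23.9 m north and -538.6 − (-495.4) = -43.2 m east.
Residual distance = √((-23.9)² + (-43.2)²) = 49.4 m.

49 m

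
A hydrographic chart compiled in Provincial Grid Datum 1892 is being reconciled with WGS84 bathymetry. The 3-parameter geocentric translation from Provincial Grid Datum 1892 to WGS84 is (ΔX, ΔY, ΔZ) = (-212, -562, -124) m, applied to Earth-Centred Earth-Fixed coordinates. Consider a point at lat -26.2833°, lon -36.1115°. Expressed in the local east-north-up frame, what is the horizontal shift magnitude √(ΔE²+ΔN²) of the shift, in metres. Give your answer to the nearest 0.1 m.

At φ = -26.2833°, λ = -36.1115°: sin φ = -0.442810, cos φ = 0.896616, sin λ = -0.589359, cos λ = 0.807872.
ΔE = −sin λ·ΔX + cos λ·ΔY = −(-0.589359)·(-212) + (0.807872)·(-562) = -578.97 m.
ΔN = −sin φ cos λ·ΔX − sin φ sin λ·ΔY + cos φ·ΔZ = −(-0.442810)(0.807872)(-212) − (-0.442810)(-0.589359)(-562) + (0.896616)(-124) = -40.35 m.
Horizontal magnitude = √(ΔE² + ΔN²) = √((-578.97)² + (-40.35)²) = 580.37 m.

580.4 m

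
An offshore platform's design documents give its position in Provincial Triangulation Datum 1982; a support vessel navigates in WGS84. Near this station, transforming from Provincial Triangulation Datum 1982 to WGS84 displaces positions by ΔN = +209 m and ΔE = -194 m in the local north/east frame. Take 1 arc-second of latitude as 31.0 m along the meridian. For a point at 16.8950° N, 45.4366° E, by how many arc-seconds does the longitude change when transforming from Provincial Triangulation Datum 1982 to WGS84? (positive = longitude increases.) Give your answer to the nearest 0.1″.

Δλ = -6.5″

At latitude 16.8950°, cos φ = 0.956839.
1″ of longitude at this latitude = 31.00 × cos φ = 29.6620 m, so Δλ = -194.0 / 29.6620 = -6.540″.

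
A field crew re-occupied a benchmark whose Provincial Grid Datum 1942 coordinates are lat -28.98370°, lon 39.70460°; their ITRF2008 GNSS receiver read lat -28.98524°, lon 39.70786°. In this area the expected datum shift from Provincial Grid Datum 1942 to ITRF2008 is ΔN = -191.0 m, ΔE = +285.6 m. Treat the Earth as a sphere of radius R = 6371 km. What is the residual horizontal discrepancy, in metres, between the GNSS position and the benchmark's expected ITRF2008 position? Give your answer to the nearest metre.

Observed coordinate differences: Δφ = -0.00154°, Δλ = +0.00326°.
Converting to metres (1° lat = 111195 m, cos φ = 0.874758): observed ΔN = -171.2 m, observed ΔE = 317.1 m.
Subtracting the expected shift leaves a residual of -171.2 − (-191.0) = 19.8 m north and 317.1 − (285.6) = 31.5 m east.
Residual distance = √(19.8² + 31.5²) = 37.2 m.

37 m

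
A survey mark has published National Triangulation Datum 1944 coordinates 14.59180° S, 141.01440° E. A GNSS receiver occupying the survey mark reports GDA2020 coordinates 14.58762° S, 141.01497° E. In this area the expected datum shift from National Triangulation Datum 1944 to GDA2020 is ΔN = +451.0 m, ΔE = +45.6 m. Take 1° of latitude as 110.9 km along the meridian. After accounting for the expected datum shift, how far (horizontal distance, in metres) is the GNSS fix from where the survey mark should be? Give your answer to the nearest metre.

Observed coordinate differences: Δφ = +0.00418°, Δλ = +0.00057°.
Converting to metres (1° lat = 110900 m, cos φ = 0.967745): observed ΔN = 463.6 m, observed ΔE = 61.2 m.
Subtracting the expected shift leaves a residual of 463.6 − (451.0) = 12.6 m north and 61.2 − (45.6) = 15.6 m east.
Residual distance = √(12.6² + 15.6²) = 20.0 m.

20 m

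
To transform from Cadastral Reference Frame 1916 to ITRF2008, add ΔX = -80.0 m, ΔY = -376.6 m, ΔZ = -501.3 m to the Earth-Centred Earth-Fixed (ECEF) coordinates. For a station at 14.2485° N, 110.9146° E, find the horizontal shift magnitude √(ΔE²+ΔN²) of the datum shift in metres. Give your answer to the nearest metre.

457 m

At φ = 14.2485°, λ = 110.9146°: sin φ = 0.246128, cos φ = 0.969237, sin λ = 0.934114, cos λ = -0.356976.
ΔE = −sin λ·ΔX + cos λ·ΔY = −(0.934114)·(-80.0) + (-0.356976)·(-376.6) = 209.17 m.
ΔN = −sin φ cos λ·ΔX − sin φ sin λ·ΔY + cos φ·ΔZ = −(0.246128)(-0.356976)(-80.0) − (0.246128)(0.934114)(-376.6) + (0.969237)(-501.3) = -406.32 m.
Horizontal magnitude = √(ΔE² + ΔN²) = √(209.17² + (-406.32)²) = 457.00 m.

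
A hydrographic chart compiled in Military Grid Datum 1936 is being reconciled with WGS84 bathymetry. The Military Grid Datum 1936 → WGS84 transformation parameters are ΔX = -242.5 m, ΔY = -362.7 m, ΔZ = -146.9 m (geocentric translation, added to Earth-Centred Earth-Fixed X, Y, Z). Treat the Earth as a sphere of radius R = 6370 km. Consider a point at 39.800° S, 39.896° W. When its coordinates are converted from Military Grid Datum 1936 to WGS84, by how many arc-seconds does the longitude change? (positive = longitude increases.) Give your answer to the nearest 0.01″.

Δλ = -18.28″

sin φ = -0.640110, cos φ = 0.768284, sin λ = -0.641396, cos λ = 0.767210.
East component: ΔE = −sin λ·ΔX + cos λ·ΔY = −(-0.641396)(-242.5) + (0.767210)(-362.7) = -433.81 m.
1° of latitude spans πR/180 = 111177 m; at latitude φ, 1° of longitude spans that × cos φ = 85415.8 m, so Δλ = -433.81 / 85415.8 × 3600 = -18.283″.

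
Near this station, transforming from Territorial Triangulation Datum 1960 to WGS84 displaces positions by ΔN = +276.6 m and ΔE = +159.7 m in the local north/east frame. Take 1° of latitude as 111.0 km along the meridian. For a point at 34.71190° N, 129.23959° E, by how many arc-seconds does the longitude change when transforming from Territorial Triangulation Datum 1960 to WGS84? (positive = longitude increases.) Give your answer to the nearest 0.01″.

At latitude 34.71190°, cos φ = 0.822026.
1° of longitude at this latitude = 111.0 × cos φ = 91.24 km, so Δλ = 159.7 / 91244.9 = 0.0017502° = 6.301″.

Δλ = 6.30″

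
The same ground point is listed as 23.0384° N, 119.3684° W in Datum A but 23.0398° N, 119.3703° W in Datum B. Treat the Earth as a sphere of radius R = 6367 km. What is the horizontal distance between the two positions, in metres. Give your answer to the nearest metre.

249 m

Δφ = 23.0398° − 23.0384° = +0.0014°; Δλ = -119.3703° − -119.3684° = -0.0019°.
1° along a meridian = πR/180 = 111125 m.
ΔN = Δφ × 111125 = 155.6 m; ΔE = Δλ × 111125 × cos(23.0384°) = -0.0019 × 111125 × 0.920243 = -194.3 m.
Distance = √(ΔE² + ΔN²) = √((-194.3)² + 155.6²) = 248.9 m.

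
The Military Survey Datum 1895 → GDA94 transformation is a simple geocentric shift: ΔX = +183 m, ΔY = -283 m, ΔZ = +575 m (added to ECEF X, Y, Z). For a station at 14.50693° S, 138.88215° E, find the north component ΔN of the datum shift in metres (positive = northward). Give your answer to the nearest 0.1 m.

At φ = -14.50693°, λ = 138.88215°: sin φ = -0.250497, cos φ = 0.968117, sin λ = 0.657610, cos λ = -0.753359.
ΔN = −sin φ cos λ·ΔX − sin φ sin λ·ΔY + cos φ·ΔZ = −(-0.250497)(-0.753359)(183) − (-0.250497)(0.657610)(-283) + (0.968117)(575) = 475.51 m.

ΔN = 475.5 m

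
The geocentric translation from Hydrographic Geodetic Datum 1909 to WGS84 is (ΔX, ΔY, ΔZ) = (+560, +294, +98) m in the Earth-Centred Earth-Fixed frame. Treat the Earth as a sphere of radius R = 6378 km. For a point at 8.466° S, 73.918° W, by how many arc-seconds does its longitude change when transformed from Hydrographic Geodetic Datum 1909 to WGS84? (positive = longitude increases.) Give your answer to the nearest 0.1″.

sin φ = -0.147222, cos φ = 0.989103, sin λ = -0.960866, cos λ = 0.277013.
East component: ΔE = −sin λ·ΔX + cos λ·ΔY = −(-0.960866)(560) + (0.277013)(294) = 619.53 m.
1° of latitude spans πR/180 = 111317 m; at latitude φ, 1° of longitude spans that × cos φ = 110104.1 m, so Δλ = 619.53 / 110104.1 × 3600 = 20.256″.

Δλ = 20.3″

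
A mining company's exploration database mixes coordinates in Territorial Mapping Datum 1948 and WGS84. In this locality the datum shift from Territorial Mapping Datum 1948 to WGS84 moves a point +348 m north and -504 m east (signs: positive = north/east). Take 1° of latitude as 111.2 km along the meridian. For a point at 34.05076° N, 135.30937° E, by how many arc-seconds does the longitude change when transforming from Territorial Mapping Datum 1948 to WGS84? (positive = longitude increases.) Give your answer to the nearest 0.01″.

At latitude 34.05076°, cos φ = 0.828542.
1° of longitude at this latitude = 111.2 × cos φ = 92.13 km, so Δλ = -504.0 / 92133.9 = -0.0054703° = -19.693″.

Δλ = -19.69″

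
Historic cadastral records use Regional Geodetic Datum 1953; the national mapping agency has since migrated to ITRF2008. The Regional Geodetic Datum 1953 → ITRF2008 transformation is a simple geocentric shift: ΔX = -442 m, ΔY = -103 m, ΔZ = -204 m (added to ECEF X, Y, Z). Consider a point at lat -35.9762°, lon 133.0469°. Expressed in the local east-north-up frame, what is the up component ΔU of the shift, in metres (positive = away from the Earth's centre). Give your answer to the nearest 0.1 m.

At φ = -35.9762°, λ = 133.0469°: sin φ = -0.587449, cos φ = 0.809261, sin λ = 0.730795, cos λ = -0.682597.
ΔU = cos φ cos λ·ΔX + cos φ sin λ·ΔY + sin φ·ΔZ = (0.809261)(-0.682597)(-442) + (0.809261)(0.730795)(-103) + (-0.587449)(-204) = 303.09 m.

ΔU = 303.1 m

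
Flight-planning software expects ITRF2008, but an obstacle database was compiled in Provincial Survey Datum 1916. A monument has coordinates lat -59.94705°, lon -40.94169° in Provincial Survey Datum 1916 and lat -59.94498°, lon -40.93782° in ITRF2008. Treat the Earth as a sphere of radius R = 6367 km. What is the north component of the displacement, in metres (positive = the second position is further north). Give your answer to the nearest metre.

ΔN = 230 m

Δφ = -59.94498° − -59.94705° = +0.00207°; Δλ = -40.93782° − -40.94169° = +0.00387°.
1° along a meridian = πR/180 = 111125 m.
ΔN = Δφ × 111125 = 230.0 m; ΔE = Δλ × 111125 × cos(-59.94705°) = +0.00387 × 111125 × 0.500800 = 215.4 m.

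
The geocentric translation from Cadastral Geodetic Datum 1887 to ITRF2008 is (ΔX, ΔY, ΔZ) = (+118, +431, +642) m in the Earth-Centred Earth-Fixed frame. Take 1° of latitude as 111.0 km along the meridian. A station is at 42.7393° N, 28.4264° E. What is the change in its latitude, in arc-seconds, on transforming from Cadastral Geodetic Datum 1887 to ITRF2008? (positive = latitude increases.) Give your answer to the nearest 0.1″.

sin φ = 0.678664, cos φ = 0.734449, sin λ = 0.476029, cos λ = 0.879429.
North component: ΔN = −sin φ cos λ·ΔX − sin φ sin λ·ΔY + cos φ·ΔZ = −(0.678664)(0.879429)(118) − (0.678664)(0.476029)(431) + (0.734449)(642) = 261.85 m.
1° of latitude spans 111000 m, so Δφ = 261.85 / 111000 × 3600 = 8.492″.

Δφ = 8.5″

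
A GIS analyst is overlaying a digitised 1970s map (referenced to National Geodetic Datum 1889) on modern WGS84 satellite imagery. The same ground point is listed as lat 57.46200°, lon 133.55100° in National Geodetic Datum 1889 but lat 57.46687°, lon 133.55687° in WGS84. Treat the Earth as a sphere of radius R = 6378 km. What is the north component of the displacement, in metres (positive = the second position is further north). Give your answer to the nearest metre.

Δφ = 57.46687° − 57.46200° = +0.00487°; Δλ = 133.55687° − 133.55100° = +0.00587°.
1° along a meridian = πR/180 = 111317 m.
ΔN = Δφ × 111317 = 542.1 m; ΔE = Δλ × 111317 × cos(57.46200°) = +0.00587 × 111317 × 0.537859 = 351.5 m.

ΔN = 542 m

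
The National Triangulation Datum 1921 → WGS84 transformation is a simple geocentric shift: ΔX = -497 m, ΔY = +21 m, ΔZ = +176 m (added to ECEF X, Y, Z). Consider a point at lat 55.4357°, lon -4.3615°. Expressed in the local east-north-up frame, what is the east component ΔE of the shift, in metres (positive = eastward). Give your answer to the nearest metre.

ΔE = -17 m

The local east axis at (φ, λ) is (−sin λ, cos λ, 0), so ΔE = −sin(-4.3615°)·(-497) + cos(-4.3615°)·21 = -16.86 m.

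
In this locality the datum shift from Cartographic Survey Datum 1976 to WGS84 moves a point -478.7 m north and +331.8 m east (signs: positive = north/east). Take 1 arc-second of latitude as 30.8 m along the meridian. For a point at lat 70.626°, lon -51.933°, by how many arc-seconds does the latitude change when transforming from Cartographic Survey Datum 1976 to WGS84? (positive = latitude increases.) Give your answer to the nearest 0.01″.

1″ of latitude = 30.80 m, so Δφ = -478.7 / 30.80 = -15.542″.

Δφ = -15.54″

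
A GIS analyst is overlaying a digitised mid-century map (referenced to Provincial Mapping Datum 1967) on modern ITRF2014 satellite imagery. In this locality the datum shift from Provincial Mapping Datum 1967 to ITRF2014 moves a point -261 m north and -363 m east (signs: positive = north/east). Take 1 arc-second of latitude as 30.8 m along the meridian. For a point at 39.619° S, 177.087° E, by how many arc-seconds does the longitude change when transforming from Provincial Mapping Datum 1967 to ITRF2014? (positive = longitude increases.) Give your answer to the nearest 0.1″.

At latitude -39.619°, cos φ = 0.770302.
1″ of longitude at this latitude = 30.80 × cos φ = 23.7253 m, so Δλ = -363.0 / 23.7253 = -15.300″.

Δλ = -15.3″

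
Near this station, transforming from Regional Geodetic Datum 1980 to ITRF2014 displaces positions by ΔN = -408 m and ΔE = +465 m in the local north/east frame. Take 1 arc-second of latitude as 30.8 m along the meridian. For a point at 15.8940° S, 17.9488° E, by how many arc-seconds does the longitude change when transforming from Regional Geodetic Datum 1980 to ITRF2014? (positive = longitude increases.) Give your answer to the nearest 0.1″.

At latitude -15.8940°, cos φ = 0.961770.
1″ of longitude at this latitude = 30.80 × cos φ = 29.6225 m, so Δλ = 465.0 / 29.6225 = 15.698″.

Δλ = 15.7″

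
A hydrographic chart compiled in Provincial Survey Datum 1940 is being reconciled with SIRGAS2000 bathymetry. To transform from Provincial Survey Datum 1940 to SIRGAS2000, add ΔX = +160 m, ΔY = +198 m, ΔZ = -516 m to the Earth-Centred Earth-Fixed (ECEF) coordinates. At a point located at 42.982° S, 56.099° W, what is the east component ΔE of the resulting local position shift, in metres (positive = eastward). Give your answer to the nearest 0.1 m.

ΔE = 243.2 m

The local east axis at (φ, λ) is (−sin λ, cos λ, 0), so ΔE = −sin(-56.099°)·160 + cos(-56.099°)·198 = 243.24 m.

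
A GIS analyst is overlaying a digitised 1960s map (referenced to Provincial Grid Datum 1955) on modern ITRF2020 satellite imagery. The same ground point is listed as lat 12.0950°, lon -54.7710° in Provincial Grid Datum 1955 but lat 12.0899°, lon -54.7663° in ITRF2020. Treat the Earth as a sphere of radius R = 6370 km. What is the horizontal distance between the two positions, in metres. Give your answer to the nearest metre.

763 m

Δφ = 12.0899° − 12.0950° = -0.0051°; Δλ = -54.7663° − -54.7710° = +0.0047°.
1° along a meridian = πR/180 = 111177 m.
ΔN = Δφ × 111177 = -567.0 m; ΔE = Δλ × 111177 × cos(12.0950°) = +0.0047 × 111177 × 0.977802 = 510.9 m.
Distance = √(ΔE² + ΔN²) = √(510.9² + (-567.0)²) = 763.2 m.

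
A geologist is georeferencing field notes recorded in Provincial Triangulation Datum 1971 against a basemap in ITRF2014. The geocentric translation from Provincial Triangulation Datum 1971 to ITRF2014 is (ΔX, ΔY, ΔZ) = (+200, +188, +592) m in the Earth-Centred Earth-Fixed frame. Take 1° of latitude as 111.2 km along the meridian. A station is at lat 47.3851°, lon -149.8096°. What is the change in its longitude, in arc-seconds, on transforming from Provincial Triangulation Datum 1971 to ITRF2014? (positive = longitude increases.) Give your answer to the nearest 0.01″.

Δλ = -2.96″

sin φ = 0.735921, cos φ = 0.677067, sin λ = -0.502875, cos λ = -0.864359.
East component: ΔE = −sin λ·ΔX + cos λ·ΔY = −(-0.502875)(200) + (-0.864359)(188) = -61.92 m.
1° of latitude spans 111200 m; at latitude φ, 1° of longitude spans that × cos φ = 75289.9 m, so Δλ = -61.92 / 75289.9 × 3600 = -2.961″.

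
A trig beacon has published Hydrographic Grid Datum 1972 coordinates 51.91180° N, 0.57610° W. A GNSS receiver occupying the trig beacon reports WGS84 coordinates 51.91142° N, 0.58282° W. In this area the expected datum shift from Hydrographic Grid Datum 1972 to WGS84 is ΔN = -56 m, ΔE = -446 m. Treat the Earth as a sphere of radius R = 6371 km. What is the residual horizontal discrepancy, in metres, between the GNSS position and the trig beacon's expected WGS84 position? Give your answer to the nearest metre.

20 m

Observed coordinate differences: Δφ = -0.00038°, Δλ = -0.00672°.
Converting to metres (1° lat = 111195 m, cos φ = 0.616874): observed ΔN = -42.3 m, observed ΔE = -460.9 m.
Subtracting the expected shift leaves a residual of -42.3 − (-56) = 13.7 m north and -460.9 − (-446) = -14.9 m east.
Residual distance = √(13.7² + (-14.9)²) = 20.3 m.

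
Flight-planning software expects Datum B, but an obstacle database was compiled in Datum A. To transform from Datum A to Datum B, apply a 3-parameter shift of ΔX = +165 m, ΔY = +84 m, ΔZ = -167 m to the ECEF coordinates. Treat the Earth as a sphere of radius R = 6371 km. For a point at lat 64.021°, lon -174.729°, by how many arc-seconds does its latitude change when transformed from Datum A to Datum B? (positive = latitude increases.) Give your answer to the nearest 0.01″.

sin φ = 0.898955, cos φ = 0.438042, sin λ = -0.091867, cos λ = -0.995771.
North component: ΔN = −sin φ cos λ·ΔX − sin φ sin λ·ΔY + cos φ·ΔZ = −(0.898955)(-0.995771)(165) − (0.898955)(-0.091867)(84) + (0.438042)(-167) = 81.48 m.
1° of latitude spans πR/180 = 111195 m, so Δφ = 81.48 / 111195 × 3600 = 2.638″.

Δφ = 2.64″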